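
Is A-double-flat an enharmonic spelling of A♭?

Abb is pitch class 7; Ab is pitch class 8.
The pitch classes differ (7 vs. 8), so they are not enharmonic equivalents.

No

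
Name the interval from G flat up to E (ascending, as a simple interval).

augmented sixth

The letter names run G→E, a span of 5 letter steps, so the interval is some kind of sixth.
Gb to E is 10 semitones. A major sixth is 9, so 10 makes it augmented.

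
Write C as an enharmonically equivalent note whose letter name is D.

Plain D sits 2 semitones above C, so on the letter D the same pitch needs a double flat: Dbb.

Dbb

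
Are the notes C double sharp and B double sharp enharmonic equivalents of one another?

No

Two spellings are enharmonically equivalent only if they share a pitch class.
Here C## → 2, B## → 1; 1 ≠ 2, so they are not.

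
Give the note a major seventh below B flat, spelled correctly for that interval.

A seventh below B lands on the letter C.
A major seventh spans 11 semitones, so Bb moves to pitch class 11. On the letter C that is Cb.

Cb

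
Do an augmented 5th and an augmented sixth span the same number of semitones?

An augmented fifth spans 8 semitones; an augmented sixth spans 10.
The spans differ, so they are not enharmonic equivalents.

No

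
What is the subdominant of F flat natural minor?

Bbb

Degree 4 takes the letter 3 steps above F, which is B.
In natural minor, degree 4 sits 5 semitones above the tonic. Fb + 5 semitones is pitch class 9, spelled on B as Bbb.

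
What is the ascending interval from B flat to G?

Counting letters B–C–D–E–F–G gives a sixth.
Bb→G = 9 semitones, exactly the major sixth.

major sixth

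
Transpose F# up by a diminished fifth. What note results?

C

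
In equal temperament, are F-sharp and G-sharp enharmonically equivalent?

No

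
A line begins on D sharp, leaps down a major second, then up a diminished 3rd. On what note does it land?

A major second down from D# is C# (letter C, 2 semitones down).
A diminished third up from C# is Eb (letter E, 2 semitones up).

Eb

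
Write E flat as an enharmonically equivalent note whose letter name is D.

D#

Eb is pitch class 3. The letter D alone is pitch class 2.
To reach pitch class 3 from D requires an offset of +1 semitone, i.e. sharp: D#.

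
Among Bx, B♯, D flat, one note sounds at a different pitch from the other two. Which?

B#

In 12-tone equal temperament, enharmonic equivalents share a pitch class. B## is pitch class 1; B# is pitch class 0; Db is pitch class 1.
B## and Db share pitch class 1, while B# is pitch class 0.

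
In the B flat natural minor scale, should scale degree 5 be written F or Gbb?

F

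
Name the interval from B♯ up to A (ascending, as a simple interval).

The letter names run B→A, a span of 6 letter steps, so the interval is some kind of seventh.
B# to A is 9 semitones. A major seventh is 11, so 9 makes it diminished.

diminished seventh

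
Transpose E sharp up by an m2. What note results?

F#

E up a major second is F#, so the target letter is F.
From E#, a minor second is 1 semitone up: F#.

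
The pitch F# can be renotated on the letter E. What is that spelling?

E##

F# is pitch class 6. The letter E alone is pitch class 4.
To reach pitch class 6 from E requires an offset of +2 semitones, i.e. double sharp: E##.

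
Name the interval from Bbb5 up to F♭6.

perfect fifth

Counting letters B–C–D–E–F gives a fifth.
Bbb→Fb = 7 semitones, exactly the perfect fifth.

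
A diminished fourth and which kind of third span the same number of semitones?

major

A diminished fourth spans 4 semitones.
A third spanning 4 semitones is major (the major third is 4).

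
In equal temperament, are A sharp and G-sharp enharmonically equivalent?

No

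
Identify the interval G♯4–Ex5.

augmented sixth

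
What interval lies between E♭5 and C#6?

augmented sixth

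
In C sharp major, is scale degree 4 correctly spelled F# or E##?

F#

Each scale degree takes a distinct letter name. Degree 4 of a scale on C must use the letter F.
F# and E## are enharmonically the same pitch, but only F# uses the letter F, so it is the correct spelling here.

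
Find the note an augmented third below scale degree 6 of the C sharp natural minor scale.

Scale degree 6 of C# natural minor is A.
An augmented third (5 semitones) below A lands on the letter F, giving Fb.

Fb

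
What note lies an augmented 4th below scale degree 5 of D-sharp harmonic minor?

Scale degree 5 of D# harmonic minor is A#.
An augmented fourth (6 semitones) below A# lands on the letter E, giving E.

E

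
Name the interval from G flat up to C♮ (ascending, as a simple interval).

augmented fourth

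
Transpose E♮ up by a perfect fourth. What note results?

A

A fourth above E lands on the letter A.
A perfect fourth spans 5 semitones, so E moves to pitch class 9. On the letter A that is A.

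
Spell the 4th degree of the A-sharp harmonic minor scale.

D#

Degree 4 takes the letter 3 steps above A, which is D.
In harmonic minor, degree 4 sits 5 semitones above the tonic. A# + 5 semitones is pitch class 3, spelled on D as D#.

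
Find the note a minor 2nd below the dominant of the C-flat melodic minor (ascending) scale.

F

The dominant of Cb melodic minor (ascending) is Gb.
A minor second (1 semitone) below Gb lands on the letter F, giving F.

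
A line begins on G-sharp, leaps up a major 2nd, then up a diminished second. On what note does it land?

A major second up from G# is A# (letter A, 2 semitones up).
A diminished second up from A# is Bb (letter B, 0 semitones up).

Bb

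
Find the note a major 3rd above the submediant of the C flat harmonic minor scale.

Cb

The submediant of Cb harmonic minor is Abb.
A major third (4 semitones) above Abb lands on the letter C, giving Cb.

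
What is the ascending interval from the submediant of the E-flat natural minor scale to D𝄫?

minor second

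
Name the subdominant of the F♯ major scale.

B

Degree 4 takes the letter 3 steps above F, which is B.
In major, degree 4 sits 5 semitones above the tonic. F# + 5 semitones is pitch class 11, spelled on B as B.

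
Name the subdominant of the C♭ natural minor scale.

Degree 4 takes the letter 3 steps above C, which is F.
In natural minor, degree 4 sits 5 semitones above the tonic. Cb + 5 semitones is pitch class 4, spelled on F as Fb.

Fb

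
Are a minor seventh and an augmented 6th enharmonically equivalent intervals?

A minor seventh spans 10 semitones; an augmented sixth spans 10.
They are enharmonically equivalent.

Yes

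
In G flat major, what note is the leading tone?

F

Degree 7 takes the letter 6 steps above G, which is F.
In major, degree 7 sits 11 semitones above the tonic. Gb + 11 semitones is pitch class 5, spelled on F as F.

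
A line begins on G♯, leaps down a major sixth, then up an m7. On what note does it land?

A

A major sixth down from G# is B (letter B, 9 semitones down).
A minor seventh up from B is A (letter A, 10 semitones up).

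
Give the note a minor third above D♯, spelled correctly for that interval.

A third above D lands on the letter F.
A minor third spans 3 semitones, so D# moves to pitch class 6. On the letter F that is F#.

F#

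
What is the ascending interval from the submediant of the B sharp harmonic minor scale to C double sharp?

augmented fourth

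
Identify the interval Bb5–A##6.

The letter names run B→A, a span of 6 letter steps, so the interval is some kind of seventh.
Bb to A## is 13 semitones. A major seventh is 11, so 13 makes it doubly augmented.

doubly augmented seventh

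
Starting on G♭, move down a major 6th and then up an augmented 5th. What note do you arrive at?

F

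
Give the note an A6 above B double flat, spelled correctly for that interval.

A sixth above B lands on the letter G.
An augmented sixth spans 10 semitones, so Bbb moves to pitch class 7. On the letter G that is G.

G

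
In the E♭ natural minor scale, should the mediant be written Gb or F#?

Each scale degree takes a distinct letter name. Degree 3 of a scale on E must use the letter G.
Gb and F# are enharmonically the same pitch, but only Gb uses the letter G, so it is the correct spelling here.

Gb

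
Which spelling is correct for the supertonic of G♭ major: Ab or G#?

Each scale degree takes a distinct letter name. Degree 2 of a scale on G must use the letter A.
Ab and G# are enharmonically the same pitch, but only Ab uses the letter A, so it is the correct spelling here.

Ab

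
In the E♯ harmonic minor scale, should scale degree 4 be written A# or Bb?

A#

Each scale degree takes a distinct letter name. Degree 4 of a scale on E must use the letter A.
A# and Bb are enharmonically the same pitch, but only A# uses the letter A, so it is the correct spelling here.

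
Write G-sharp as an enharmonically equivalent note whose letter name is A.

Ab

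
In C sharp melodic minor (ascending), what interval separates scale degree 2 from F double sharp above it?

Scale degree 2 of C# melodic minor (ascending) is D#.
D# up to F##: letters D→F make it a third; 4 semitones makes it major.

major third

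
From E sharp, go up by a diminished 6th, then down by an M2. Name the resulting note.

Bb

A diminished sixth up from E# is C (letter C, 7 semitones up).
A major second down from C is Bb (letter B, 2 semitones down).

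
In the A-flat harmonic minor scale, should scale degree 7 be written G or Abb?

Each scale degree takes a distinct letter name. Degree 7 of a scale on A must use the letter G.
G and Abb are enharmonically the same pitch, but only G uses the letter G, so it is the correct spelling here.

G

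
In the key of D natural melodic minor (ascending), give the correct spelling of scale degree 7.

Degree 7 takes the letter 6 steps above D, which is C.
In melodic minor (ascending), degree 7 sits 11 semitones above the tonic. D + 11 semitones is pitch class 1, spelled on C as C#.

C#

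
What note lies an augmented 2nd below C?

Bbb

A second below C lands on the letter B.
An augmented second spans 3 semitones, so C moves to pitch class 9. On the letter B that is Bbb.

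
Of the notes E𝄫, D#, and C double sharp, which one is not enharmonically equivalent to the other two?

D#

In 12-tone equal temperament, enharmonic equivalents share a pitch class. Ebb is pitch class 2; D# is pitch class 3; C## is pitch class 2.
Ebb and C## share pitch class 2, while D# is pitch class 3.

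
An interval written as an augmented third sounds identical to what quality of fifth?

An augmented third spans 5 semitones.
A fifth spanning 5 semitones is doubly diminished (the perfect fifth is 7).

doubly diminished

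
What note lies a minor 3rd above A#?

C#

A up a major third is C#, so the target letter is C.
From A#, a minor third is 3 semitones up: C#.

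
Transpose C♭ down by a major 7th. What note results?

Dbb

C down a major seventh is Db, so the target letter is D.
From Cb, a major seventh is 11 semitones down: Dbb.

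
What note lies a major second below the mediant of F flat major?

The mediant of Fb major is Ab.
A major second (2 semitones) below Ab lands on the letter G, giving Gb.

Gb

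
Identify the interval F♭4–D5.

augmented sixth

The letter names run F→D, a span of 5 letter steps, so the interval is some kind of sixth.
Fb to D is 10 semitones. A major sixth is 9, so 10 makes it augmented.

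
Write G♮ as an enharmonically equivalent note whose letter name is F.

G is pitch class 7. The letter F alone is pitch class 5.
To reach pitch class 7 from F requires an offset of +2 semitones, i.e. double sharp: F##.

F##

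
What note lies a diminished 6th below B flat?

A sixth below B lands on the letter D.
A diminished sixth spans 7 semitones, so Bb moves to pitch class 3. On the letter D that is D#.

D#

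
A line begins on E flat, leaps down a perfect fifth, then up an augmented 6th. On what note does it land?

A perfect fifth down from Eb is Ab (letter A, 7 semitones down).
An augmented sixth up from Ab is F# (letter F, 10 semitones up).

F#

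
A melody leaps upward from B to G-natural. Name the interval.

minor sixth

Counting letters B–C–D–E–F–G gives a sixth.
B→G = 8 semitones, 1 narrower than the major sixth (9), so minor.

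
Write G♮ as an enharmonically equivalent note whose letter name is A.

Abb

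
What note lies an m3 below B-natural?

G#

A third below B lands on the letter G.
A minor third spans 3 semitones, so B moves to pitch class 8. On the letter G that is G#.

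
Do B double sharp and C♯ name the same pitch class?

Yes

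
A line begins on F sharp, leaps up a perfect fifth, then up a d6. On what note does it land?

A perfect fifth up from F# is C# (letter C, 7 semitones up).
A diminished sixth up from C# is Ab (letter A, 7 semitones up).

Ab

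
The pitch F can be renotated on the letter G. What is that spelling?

Plain G sits 2 semitones above F, so on the letter G the same pitch needs a double flat: Gbb.

Gbb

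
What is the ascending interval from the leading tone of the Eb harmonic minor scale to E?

The leading tone of Eb harmonic minor is D.
D up to E: letters D→E make it a second; 2 semitones makes it major.

major second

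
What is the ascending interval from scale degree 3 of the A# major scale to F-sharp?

diminished fourth

Scale degree 3 of A# major is C##.
C## up to F#: letters C→F make it a fourth; 4 semitones makes it diminished.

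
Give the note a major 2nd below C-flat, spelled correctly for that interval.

C down a major second is Bb, so the target letter is B.
From Cb, a major second is 2 semitones down: Bbb.

Bbb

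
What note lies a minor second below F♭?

A second below F lands on the letter E.
A minor second spans 1 semitone, so Fb moves to pitch class 3. On the letter E that is Eb.

Eb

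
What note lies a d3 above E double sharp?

A third above E lands on the letter G.
A diminished third spans 2 semitones, so E## moves to pitch class 8. On the letter G that is G#.

G#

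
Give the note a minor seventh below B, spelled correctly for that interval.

C#

B down a major seventh is C, so the target letter is C.
From B, a minor seventh is 10 semitones down: C#.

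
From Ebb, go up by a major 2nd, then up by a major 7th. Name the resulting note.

Eb

A major second up from Ebb is Fb (letter F, 2 semitones up).
A major seventh up from Fb is Eb (letter E, 11 semitones up).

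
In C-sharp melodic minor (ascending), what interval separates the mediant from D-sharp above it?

The mediant of C# melodic minor (ascending) is E.
E up to D#: letters E→D make it a seventh; 11 semitones makes it major.

major seventh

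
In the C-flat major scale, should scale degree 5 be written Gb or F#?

Each scale degree takes a distinct letter name. Degree 5 of a scale on C must use the letter G.
Gb and F# are enharmonically the same pitch, but only Gb uses the letter G, so it is the correct spelling here.

Gb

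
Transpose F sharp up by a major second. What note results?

G#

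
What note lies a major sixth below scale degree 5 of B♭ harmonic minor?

Scale degree 5 of Bb harmonic minor is F.
A major sixth (9 semitones) below F lands on the letter A, giving Ab.

Ab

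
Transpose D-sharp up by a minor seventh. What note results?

C#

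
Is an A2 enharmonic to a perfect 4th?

No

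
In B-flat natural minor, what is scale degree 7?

Ab

Degree 7 takes the letter 6 steps above B, which is A.
In natural minor, degree 7 sits 10 semitones above the tonic. Bb + 10 semitones is pitch class 8, spelled on A as Ab.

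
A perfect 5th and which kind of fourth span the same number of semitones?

doubly augmented

A perfect fifth spans 7 semitones.
A fourth spanning 7 semitones is doubly augmented (the perfect fourth is 5).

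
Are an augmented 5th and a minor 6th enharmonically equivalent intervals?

Yes

An augmented fifth spans 8 semitones; a minor sixth spans 8.
They are enharmonically equivalent.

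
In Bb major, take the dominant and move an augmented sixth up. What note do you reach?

D#

The dominant of Bb major is F.
An augmented sixth (10 semitones) above F lands on the letter D, giving D#.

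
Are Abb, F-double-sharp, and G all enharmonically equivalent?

Yes

Abb = pitch class 7 and F## = pitch class 7 and G = pitch class 7 — the same pitch class, so they are enharmonic equivalents.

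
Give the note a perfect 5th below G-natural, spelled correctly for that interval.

G down a perfect fifth is C, so the target letter is C.
From G, a perfect fifth is 7 semitones down: C.

C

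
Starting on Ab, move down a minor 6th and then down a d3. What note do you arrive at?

A#

A minor sixth down from Ab is C (letter C, 8 semitones down).
A diminished third down from C is A# (letter A, 2 semitones down).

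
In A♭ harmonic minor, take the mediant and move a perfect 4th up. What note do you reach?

Fb

The mediant of Ab harmonic minor is Cb.
A perfect fourth (5 semitones) above Cb lands on the letter F, giving Fb.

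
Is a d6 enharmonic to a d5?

No

A diminished sixth spans 7 semitones; a diminished fifth spans 6.
The spans differ, so they are not enharmonic equivalents.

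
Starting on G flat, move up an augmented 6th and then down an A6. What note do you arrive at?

Gb

An augmented sixth up from Gb is E (letter E, 10 semitones up).
An augmented sixth down from E is Gb (letter G, 10 semitones down).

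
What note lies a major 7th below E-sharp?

F#

E down a major seventh is F, so the target letter is F.
From E#, a major seventh is 11 semitones down: F#.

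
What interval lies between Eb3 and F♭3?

minor second

The letter names run E→F, a span of 1 letter step, so the interval is some kind of second.
Eb to Fb is 1 semitone. A major second is 2, so 1 makes it minor.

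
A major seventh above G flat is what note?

G up a major seventh is F#, so the target letter is F.
From Gb, a major seventh is 11 semitones up: F.

F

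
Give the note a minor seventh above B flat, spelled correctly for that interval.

Ab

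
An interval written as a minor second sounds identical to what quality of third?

doubly diminished

A minor second spans 1 semitone.
A third spanning 1 semitone is doubly diminished (the major third is 4).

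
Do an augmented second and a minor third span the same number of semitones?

Yes

An augmented second spans 3 semitones; a minor third spans 3.
They are enharmonically equivalent.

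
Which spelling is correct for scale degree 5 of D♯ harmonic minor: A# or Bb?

A#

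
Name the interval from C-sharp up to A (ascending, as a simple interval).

Counting letters C–D–E–F–G–A gives a sixth.
C#→A = 8 semitones, 1 narrower than the major sixth (9), so minor.

minor sixth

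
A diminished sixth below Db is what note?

A sixth below D lands on the letter F.
A diminished sixth spans 7 semitones, so Db moves to pitch class 6. On the letter F that is F#.

F#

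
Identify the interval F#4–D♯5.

Counting letters F–G–A–B–C–D gives a sixth.
F#→D# = 9 semitones, exactly the major sixth.

major sixth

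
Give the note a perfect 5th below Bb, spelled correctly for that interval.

Eb

B down a perfect fifth is E, so the target letter is E.
From Bb, a perfect fifth is 7 semitones down: Eb.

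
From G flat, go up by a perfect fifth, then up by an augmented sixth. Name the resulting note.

B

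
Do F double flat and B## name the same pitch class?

No

Two spellings are enharmonically equivalent only if they share a pitch class.
Here Fbb → 3, B## → 1; 1 ≠ 3, so they are not.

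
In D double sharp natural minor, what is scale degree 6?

The D## natural minor scale runs D## E## F## G## A## B# C##.
Degree 6 is B#.

B#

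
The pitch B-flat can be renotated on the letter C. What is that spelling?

Plain C sits 2 semitones above Bb, so on the letter C the same pitch needs a double flat: Cbb.

Cbb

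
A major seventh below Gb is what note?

Abb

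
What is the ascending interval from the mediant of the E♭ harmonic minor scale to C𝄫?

The mediant of Eb harmonic minor is Gb.
Gb up to Cbb: letters G→C make it a fourth; 4 semitones makes it diminished.

diminished fourth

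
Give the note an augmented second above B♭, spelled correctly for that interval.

C#

B up a major second is C#, so the target letter is C.
From Bb, an augmented second is 3 semitones up: C#.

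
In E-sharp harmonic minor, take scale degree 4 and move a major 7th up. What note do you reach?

G##

Scale degree 4 of E# harmonic minor is A#.
A major seventh (11 semitones) above A# lands on the letter G, giving G##.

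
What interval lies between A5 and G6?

Counting letters A–B–C–D–E–F–G gives a seventh.
A→G = 10 semitones, 1 narrower than the major seventh (11), so minor.

minor seventh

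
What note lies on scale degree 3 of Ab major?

C

The Ab major scale runs Ab Bb C Db Eb F G.
Degree 3 is C.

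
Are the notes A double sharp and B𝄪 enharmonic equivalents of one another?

No

Two spellings are enharmonically equivalent only if they share a pitch class.
Here A## → 11, B## → 1; 1 ≠ 11, so they are not.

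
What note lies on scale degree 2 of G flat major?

Ab

Degree 2 takes the letter 1 step above G, which is A.
In major, degree 2 sits 2 semitones above the tonic. Gb + 2 semitones is pitch class 8, spelled on A as Ab.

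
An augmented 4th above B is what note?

E#

B up a perfect fourth is E, so the target letter is E.
From B, an augmented fourth is 6 semitones up: E#.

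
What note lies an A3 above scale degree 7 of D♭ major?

Scale degree 7 of Db major is C.
An augmented third (5 semitones) above C lands on the letter E, giving E#.

E#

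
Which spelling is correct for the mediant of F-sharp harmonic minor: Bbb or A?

A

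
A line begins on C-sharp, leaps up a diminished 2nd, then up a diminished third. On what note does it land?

Fbb

A diminished second up from C# is Db (letter D, 0 semitones up).
A diminished third up from Db is Fbb (letter F, 2 semitones up).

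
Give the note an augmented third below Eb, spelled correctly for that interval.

Cbb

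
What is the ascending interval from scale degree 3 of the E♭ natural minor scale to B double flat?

Scale degree 3 of Eb natural minor is Gb.
Gb up to Bbb: letters G→B make it a third; 3 semitones makes it minor.

minor third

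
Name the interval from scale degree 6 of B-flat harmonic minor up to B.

augmented third

Scale degree 6 of Bb harmonic minor is Gb.
Gb up to B: letters G→B make it a third; 5 semitones makes it augmented.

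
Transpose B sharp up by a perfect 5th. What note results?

F##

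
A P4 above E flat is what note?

Ab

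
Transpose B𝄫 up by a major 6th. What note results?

B up a major sixth is G#, so the target letter is G.
From Bbb, a major sixth is 9 semitones up: Gb.

Gb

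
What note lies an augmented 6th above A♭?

F#

A sixth above A lands on the letter F.
An augmented sixth spans 10 semitones, so Ab moves to pitch class 6. On the letter F that is F#.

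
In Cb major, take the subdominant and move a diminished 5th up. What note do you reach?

Cbb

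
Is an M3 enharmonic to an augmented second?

A major third spans 4 semitones; an augmented second spans 3.
The spans differ, so they are not enharmonic equivalents.

No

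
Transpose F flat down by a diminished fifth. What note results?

Bb

A fifth below F lands on the letter B.
A diminished fifth spans 6 semitones, so Fb moves to pitch class 10. On the letter B that is Bb.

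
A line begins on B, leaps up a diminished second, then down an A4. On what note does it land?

A diminished second up from B is Cb (letter C, 0 semitones up).
An augmented fourth down from Cb is Gbb (letter G, 6 semitones down).

Gbb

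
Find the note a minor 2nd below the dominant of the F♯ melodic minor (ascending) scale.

B#

The dominant of F# melodic minor (ascending) is C#.
A minor second (1 semitone) below C# lands on the letter B, giving B#.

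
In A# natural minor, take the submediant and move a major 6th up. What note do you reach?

D#

The submediant of A# natural minor is F#.
A major sixth (9 semitones) above F# lands on the letter D, giving D#.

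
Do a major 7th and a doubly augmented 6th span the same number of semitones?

A major seventh spans 11 semitones; a doubly augmented sixth spans 11.
They are enharmonically equivalent.

Yes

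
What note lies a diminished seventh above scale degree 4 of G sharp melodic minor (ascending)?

Scale degree 4 of G# melodic minor (ascending) is C#.
A diminished seventh (9 semitones) above C# lands on the letter B, giving Bb.

Bb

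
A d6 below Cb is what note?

E

C down a major sixth is Eb, so the target letter is E.
From Cb, a diminished sixth is 7 semitones down: E.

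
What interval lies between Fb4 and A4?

The letter names run F→A, a span of 2 letter steps, so the interval is some kind of third.
Fb to A is 5 semitones. A major third is 4, so 5 makes it augmented.

augmented third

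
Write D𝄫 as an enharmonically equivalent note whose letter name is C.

C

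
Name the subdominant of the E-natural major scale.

A

The E major scale runs E F# G# A B C# D#.
Degree 4 is A.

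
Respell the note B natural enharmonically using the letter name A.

A##

B is pitch class 11. The letter A alone is pitch class 9.
To reach pitch class 11 from A requires an offset of +2 semitones, i.e. double sharp: A##.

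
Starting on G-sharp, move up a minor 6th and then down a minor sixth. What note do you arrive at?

G#

A minor sixth up from G# is E (letter E, 8 semitones up).
A minor sixth down from E is G# (letter G, 8 semitones down).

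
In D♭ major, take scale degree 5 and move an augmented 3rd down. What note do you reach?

Fbb

Scale degree 5 of Db major is Ab.
An augmented third (5 semitones) below Ab lands on the letter F, giving Fbb.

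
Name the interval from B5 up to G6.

minor sixth

Counting letters B–C–D–E–F–G gives a sixth.
B→G = 8 semitones, 1 narrower than the major sixth (9), so minor.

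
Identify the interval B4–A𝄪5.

Counting letters B–C–D–E–F–G–A gives a seventh.
B→A## = 12 semitones, 1 wider than the major seventh (11), so augmented.

augmented seventh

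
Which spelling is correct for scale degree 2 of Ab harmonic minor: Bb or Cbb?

Each scale degree takes a distinct letter name. Degree 2 of a scale on A must use the letter B.
Bb and Cbb are enharmonically the same pitch, but only Bb uses the letter B, so it is the correct spelling here.

Bb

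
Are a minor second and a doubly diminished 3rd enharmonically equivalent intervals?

Yes

A minor second spans 1 semitone; a doubly diminished third spans 1.
They are enharmonically equivalent.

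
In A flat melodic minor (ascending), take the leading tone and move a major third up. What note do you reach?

The leading tone of Ab melodic minor (ascending) is G.
A major third (4 semitones) above G lands on the letter B, giving B.

B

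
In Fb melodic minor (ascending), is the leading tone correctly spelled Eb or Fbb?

Each scale degree takes a distinct letter name. Degree 7 of a scale on F must use the letter E.
Eb and Fbb are enharmonically the same pitch, but only Eb uses the letter E, so it is the correct spelling here.

Eb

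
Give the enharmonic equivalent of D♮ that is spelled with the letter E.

Ebb

Plain E sits 2 semitones above D, so on the letter E the same pitch needs a double flat: Ebb.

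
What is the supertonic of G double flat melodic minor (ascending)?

Abb

Degree 2 takes the letter 1 step above G, which is A.
In melodic minor (ascending), degree 2 sits 2 semitones above the tonic. Gbb + 2 semitones is pitch class 7, spelled on A as Abb.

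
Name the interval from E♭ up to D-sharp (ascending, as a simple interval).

The letter names run E→D, a span of 6 letter steps, so the interval is some kind of seventh.
Eb to D# is 12 semitones. A major seventh is 11, so 12 makes it augmented.

augmented seventh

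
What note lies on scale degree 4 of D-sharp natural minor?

Degree 4 takes the letter 3 steps above D, which is G.
In natural minor, degree 4 sits 5 semitones above the tonic. D# + 5 semitones is pitch class 8, spelled on G as G#.

G#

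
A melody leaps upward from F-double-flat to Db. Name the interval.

The letter names run F→D, a span of 5 letter steps, so the interval is some kind of sixth.
Fbb to Db is 10 semitones. A major sixth is 9, so 10 makes it augmented.

augmented sixth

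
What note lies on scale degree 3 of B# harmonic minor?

The B# harmonic minor scale runs B# C## D# E# F## G# A##.
Degree 3 is D#.

D#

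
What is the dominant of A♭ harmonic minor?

Degree 5 takes the letter 4 steps above A, which is E.
In harmonic minor, degree 5 sits 7 semitones above the tonic. Ab + 7 semitones is pitch class 3, spelled on E as Eb.

Eb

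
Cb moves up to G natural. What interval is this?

The letter names run C→G, a span of 4 letter steps, so the interval is some kind of fifth.
Cb to G is 8 semitones. A perfect fifth is 7, so 8 makes it augmented.

augmented fifth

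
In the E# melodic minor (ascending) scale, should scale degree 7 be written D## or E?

Each scale degree takes a distinct letter name. Degree 7 of a scale on E must use the letter D.
D## and E are enharmonically the same pitch, but only D## uses the letter D, so it is the correct spelling here.

D##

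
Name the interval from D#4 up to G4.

Counting letters D–E–F–G gives a fourth.
D#→G = 4 semitones, 1 narrower than the perfect fourth (5), so diminished.

diminished fourth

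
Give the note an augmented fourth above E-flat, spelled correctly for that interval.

A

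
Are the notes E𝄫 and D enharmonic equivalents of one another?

Ebb is pitch class 2; D is pitch class 2.
All spellings map to pitch class 2, so they are enharmonically equivalent.

Yes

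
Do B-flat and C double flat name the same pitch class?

Yes

Bb = pitch class 10 and Cbb = pitch class 10 — the same pitch class, so they are enharmonic equivalents.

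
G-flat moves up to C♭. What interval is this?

perfect fourth

The letter names run G→C, a span of 3 letter steps, so the interval is some kind of fourth.
Gb to Cb is 5 semitones. A perfect fourth is 5, so 5 makes it perfect.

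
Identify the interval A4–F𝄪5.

augmented sixth

The letter names run A→F, a span of 5 letter steps, so the interval is some kind of sixth.
A to F## is 10 semitones. A major sixth is 9, so 10 makes it augmented.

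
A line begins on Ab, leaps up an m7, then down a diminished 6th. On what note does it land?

B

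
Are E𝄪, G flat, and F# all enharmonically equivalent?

E## = pitch class 6 and Gb = pitch class 6 and F# = pitch class 6 — the same pitch class, so they are enharmonic equivalents.

Yes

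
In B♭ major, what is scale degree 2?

Degree 2 takes the letter 1 step above B, which is C.
In major, degree 2 sits 2 semitones above the tonic. Bb + 2 semitones is pitch class 0, spelled on C as C.

C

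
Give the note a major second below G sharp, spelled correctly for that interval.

F#

G down a major second is F, so the target letter is F.
From G#, a major second is 2 semitones down: F#.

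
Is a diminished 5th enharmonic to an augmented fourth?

Yes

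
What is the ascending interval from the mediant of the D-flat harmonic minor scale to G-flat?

major second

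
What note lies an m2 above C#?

D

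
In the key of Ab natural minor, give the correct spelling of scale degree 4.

Db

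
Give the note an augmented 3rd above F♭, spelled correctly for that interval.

A

F up a major third is A, so the target letter is A.
From Fb, an augmented third is 5 semitones up: A.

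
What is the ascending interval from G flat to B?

The letter names run G→B, a span of 2 letter steps, so the interval is some kind of third.
Gb to B is 5 semitones. A major third is 4, so 5 makes it augmented.

augmented third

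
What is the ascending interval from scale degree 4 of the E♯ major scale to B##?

Scale degree 4 of E# major is A#.
A# up to B##: letters A→B make it a second; 3 semitones makes it augmented.

augmented second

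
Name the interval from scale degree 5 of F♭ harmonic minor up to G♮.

augmented fifth

Scale degree 5 of Fb harmonic minor is Cb.
Cb up to G: letters C→G make it a fifth; 8 semitones makes it augmented.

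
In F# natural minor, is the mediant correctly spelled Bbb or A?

Each scale degree takes a distinct letter name. Degree 3 of a scale on F must use the letter A.
A and Bbb are enharmonically the same pitch, but only A uses the letter A, so it is the correct spelling here.

A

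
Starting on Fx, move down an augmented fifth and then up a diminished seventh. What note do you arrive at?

An augmented fifth down from F## is B (letter B, 8 semitones down).
A diminished seventh up from B is Ab (letter A, 9 semitones up).

Ab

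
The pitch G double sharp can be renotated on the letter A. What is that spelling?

A

G## is pitch class 9. The letter A alone is pitch class 9.
Pitch class 9 on A needs no accidental: A.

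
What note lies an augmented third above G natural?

A third above G lands on the letter B.
An augmented third spans 5 semitones, so G moves to pitch class 0. On the letter B that is B#.

B#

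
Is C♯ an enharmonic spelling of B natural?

Two spellings are enharmonically equivalent only if they share a pitch class.
Here C# → 1, B → 11; 1 ≠ 11, so they are not.

No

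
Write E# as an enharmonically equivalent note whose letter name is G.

E# is pitch class 5. The letter G alone is pitch class 7.
To reach pitch class 5 from G requires an offset of -2 semitones, i.e. double flat: Gbb.

Gbb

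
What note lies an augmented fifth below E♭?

Abb

E down a perfect fifth is A, so the target letter is A.
From Eb, an augmented fifth is 8 semitones down: Abb.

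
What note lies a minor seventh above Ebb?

Dbb

E up a major seventh is D#, so the target letter is D.
From Ebb, a minor seventh is 10 semitones up: Dbb.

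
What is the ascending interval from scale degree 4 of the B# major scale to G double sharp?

major third

Scale degree 4 of B# major is E#.
E# up to G##: letters E→G make it a third; 4 semitones makes it major.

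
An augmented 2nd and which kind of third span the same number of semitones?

An augmented second spans 3 semitones.
A third spanning 3 semitones is minor (the major third is 4).

minor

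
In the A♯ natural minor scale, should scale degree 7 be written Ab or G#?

G#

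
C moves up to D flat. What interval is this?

Counting letters C–D gives a second.
C→Db = 1 semitone, 1 narrower than the major second (2), so minor.

minor second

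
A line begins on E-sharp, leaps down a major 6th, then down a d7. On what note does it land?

A major sixth down from E# is G# (letter G, 9 semitones down).
A diminished seventh down from G# is A## (letter A, 9 semitones down).

A##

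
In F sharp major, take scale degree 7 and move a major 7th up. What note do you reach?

D##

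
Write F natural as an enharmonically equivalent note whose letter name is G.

F is pitch class 5. The letter G alone is pitch class 7.
To reach pitch class 5 from G requires an offset of -2 semitones, i.e. double flat: Gbb.

Gbb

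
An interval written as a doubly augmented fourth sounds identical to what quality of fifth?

A doubly augmented fourth spans 7 semitones.
A fifth spanning 7 semitones is perfect (the perfect fifth is 7).

perfect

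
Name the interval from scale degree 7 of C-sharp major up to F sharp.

diminished fifth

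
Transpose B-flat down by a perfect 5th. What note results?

B down a perfect fifth is E, so the target letter is E.
From Bb, a perfect fifth is 7 semitones down: Eb.

Eb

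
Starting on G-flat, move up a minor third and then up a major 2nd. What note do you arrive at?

A minor third up from Gb is Bbb (letter B, 3 semitones up).
A major second up from Bbb is Cb (letter C, 2 semitones up).

Cb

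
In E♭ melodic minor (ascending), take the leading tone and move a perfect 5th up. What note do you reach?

The leading tone of Eb melodic minor (ascending) is D.
A perfect fifth (7 semitones) above D lands on the letter A, giving A.

A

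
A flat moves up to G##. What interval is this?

The letter names run A→G, a span of 6 letter steps, so the interval is some kind of seventh.
Ab to G## is 13 semitones. A major seventh is 11, so 13 makes it doubly augmented.

doubly augmented seventh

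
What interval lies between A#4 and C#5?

minor third

The letter names run A→C, a span of 2 letter steps, so the interval is some kind of third.
A# to C# is 3 semitones. A major third is 4, so 3 makes it minor.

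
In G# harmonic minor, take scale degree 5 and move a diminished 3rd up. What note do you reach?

Scale degree 5 of G# harmonic minor is D#.
A diminished third (2 semitones) above D# lands on the letter F, giving F.

F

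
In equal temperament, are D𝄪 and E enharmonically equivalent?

Yes

D## is pitch class 4; E is pitch class 4.
All spellings map to pitch class 4, so they are enharmonically equivalent.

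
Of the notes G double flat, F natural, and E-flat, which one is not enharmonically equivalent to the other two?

Eb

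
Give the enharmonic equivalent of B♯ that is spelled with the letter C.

Plain C sits at the same pitch as B#, so on the letter C the same pitch needs a natural: C.

C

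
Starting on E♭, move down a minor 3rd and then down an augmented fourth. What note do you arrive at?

A minor third down from Eb is C (letter C, 3 semitones down).
An augmented fourth down from C is Gb (letter G, 6 semitones down).

Gb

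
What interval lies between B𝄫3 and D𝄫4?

Counting letters B–C–D gives a third.
Bbb→Dbb = 3 semitones, 1 narrower than the major third (4), so minor.

minor third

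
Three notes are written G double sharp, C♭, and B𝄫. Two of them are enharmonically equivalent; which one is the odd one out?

Cb

In 12-tone equal temperament, enharmonic equivalents share a pitch class. G## is pitch class 9; Cb is pitch class 11; Bbb is pitch class 9.
G## and Bbb share pitch class 9, while Cb is pitch class 11.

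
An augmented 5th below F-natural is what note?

F down a perfect fifth is Bb, so the target letter is B.
From F, an augmented fifth is 8 semitones down: Bbb.

Bbb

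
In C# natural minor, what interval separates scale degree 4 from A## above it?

augmented third

Scale degree 4 of C# natural minor is F#.
F# up to A##: letters F→A make it a third; 5 semitones makes it augmented.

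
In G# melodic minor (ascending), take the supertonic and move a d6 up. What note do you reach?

The supertonic of G# melodic minor (ascending) is A#.
A diminished sixth (7 semitones) above A# lands on the letter F, giving F.

F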